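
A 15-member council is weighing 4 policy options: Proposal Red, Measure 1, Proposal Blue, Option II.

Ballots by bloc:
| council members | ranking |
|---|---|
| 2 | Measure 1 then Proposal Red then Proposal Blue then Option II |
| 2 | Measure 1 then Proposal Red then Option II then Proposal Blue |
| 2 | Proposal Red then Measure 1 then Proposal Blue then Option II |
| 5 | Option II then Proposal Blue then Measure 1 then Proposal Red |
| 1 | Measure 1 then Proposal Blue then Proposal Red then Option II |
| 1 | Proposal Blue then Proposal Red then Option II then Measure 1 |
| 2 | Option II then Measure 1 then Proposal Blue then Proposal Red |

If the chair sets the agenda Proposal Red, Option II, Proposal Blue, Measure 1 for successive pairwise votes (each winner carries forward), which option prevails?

Measure 1

Round 1: Proposal Red vs Option II — 8–7, Proposal Red advances.
Round 2: Proposal Red vs Proposal Blue — 6–9, Proposal Blue advances.
Round 3: Proposal Blue vs Measure 1 — 6–9, Measure 1 advances.
Measure 1 survives the agenda.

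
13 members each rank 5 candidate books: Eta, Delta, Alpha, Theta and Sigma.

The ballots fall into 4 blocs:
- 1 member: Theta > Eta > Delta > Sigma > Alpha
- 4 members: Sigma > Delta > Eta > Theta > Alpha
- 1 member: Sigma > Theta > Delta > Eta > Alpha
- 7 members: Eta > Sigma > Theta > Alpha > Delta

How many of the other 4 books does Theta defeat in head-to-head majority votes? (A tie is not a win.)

2

Theta against each rival (13 members):
Theta vs Eta: Theta is ranked higher on 1+1 = 2 ballots, Eta on 11. Eta wins 11–2.
Theta–Delta: Theta 9–4.
Theta vs Alpha: 1+4+1+7 = 13 for Theta, 0 for Alpha — Theta by 13–0.
Theta vs Sigma: 1 for Theta, 12 for Sigma — Sigma by 12–1.
Theta beats Delta, Alpha; loses to Eta, Sigma — 2 pairwise wins.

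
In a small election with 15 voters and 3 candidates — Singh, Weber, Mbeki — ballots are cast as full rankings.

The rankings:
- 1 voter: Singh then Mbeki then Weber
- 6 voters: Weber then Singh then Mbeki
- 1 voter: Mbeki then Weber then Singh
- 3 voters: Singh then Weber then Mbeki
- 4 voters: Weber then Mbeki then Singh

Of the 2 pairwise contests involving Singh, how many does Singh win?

Singh against each rival (15 voters):
Singh vs Weber: Weber wins 11–4.
Singh vs Mbeki: Singh, 10–5.
Singh beats Mbeki; loses to Weber — 1 pairwise win.

1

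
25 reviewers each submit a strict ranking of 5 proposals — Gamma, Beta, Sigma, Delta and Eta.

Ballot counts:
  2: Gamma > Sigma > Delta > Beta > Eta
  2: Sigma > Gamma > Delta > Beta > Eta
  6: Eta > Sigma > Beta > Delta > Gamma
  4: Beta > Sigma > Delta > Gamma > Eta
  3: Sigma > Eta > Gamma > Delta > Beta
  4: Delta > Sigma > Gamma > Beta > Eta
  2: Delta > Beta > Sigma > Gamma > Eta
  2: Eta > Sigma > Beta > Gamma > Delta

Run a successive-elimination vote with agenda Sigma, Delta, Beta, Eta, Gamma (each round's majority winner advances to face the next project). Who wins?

Round 1: Sigma vs Delta — 19–6, Sigma advances.
Round 2: Sigma vs Beta — 19–6, Sigma advances.
Round 3: Sigma vs Eta — 17–8, Sigma advances.
Round 4: Sigma vs Gamma — 23–2, Sigma advances.
The agenda winner is Sigma.

Sigma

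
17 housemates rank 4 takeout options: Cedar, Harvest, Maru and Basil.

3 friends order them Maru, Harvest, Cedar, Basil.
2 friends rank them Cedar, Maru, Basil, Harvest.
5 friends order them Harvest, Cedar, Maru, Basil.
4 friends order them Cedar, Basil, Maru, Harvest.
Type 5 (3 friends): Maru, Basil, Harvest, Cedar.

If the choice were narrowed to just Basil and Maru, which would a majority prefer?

Ballots ranking Basil above Maru: 4.
Ballots ranking Maru above Basil: 17 − 4 = 13.
Maru wins the head-to-head 13–4.

Maru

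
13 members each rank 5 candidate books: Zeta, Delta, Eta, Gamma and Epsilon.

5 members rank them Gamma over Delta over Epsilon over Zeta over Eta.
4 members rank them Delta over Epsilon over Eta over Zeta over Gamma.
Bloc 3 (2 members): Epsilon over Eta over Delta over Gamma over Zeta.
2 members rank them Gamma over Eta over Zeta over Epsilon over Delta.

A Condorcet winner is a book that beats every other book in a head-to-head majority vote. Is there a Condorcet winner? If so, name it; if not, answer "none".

Pairwise majorities:
Zeta vs Delta: 2 to 11, Delta.
Zeta vs Eta: Zeta preferred on 5 ballots; Eta wins 8–5.
Zeta vs Gamma: Zeta preferred on 4 ballots; Gamma wins 9–4.
Zeta vs Epsilon: Zeta is ranked higher on 2 ballots, Epsilon on 11. Epsilon wins 11–2.
Delta vs Eta: Delta is ranked higher on 5+4 = 9 ballots, Eta on 4. Delta wins 9–4.
Delta vs Gamma: Delta preferred on 4+2 = 6 ballots; Gamma wins 7–6.
Delta vs Epsilon: 9 to 4, Delta.
Eta vs Gamma: Eta preferred on 4+2 = 6 ballots; Gamma wins 7–6.
Eta vs Epsilon: 2 for Eta, 11 for Epsilon — Epsilon by 11–2.
Gamma vs Epsilon: Gamma preferred on 5+2 = 7 ballots; Gamma wins 7–6.
Only Gamma has no losses; Gamma is the Condorcet winner.

Gamma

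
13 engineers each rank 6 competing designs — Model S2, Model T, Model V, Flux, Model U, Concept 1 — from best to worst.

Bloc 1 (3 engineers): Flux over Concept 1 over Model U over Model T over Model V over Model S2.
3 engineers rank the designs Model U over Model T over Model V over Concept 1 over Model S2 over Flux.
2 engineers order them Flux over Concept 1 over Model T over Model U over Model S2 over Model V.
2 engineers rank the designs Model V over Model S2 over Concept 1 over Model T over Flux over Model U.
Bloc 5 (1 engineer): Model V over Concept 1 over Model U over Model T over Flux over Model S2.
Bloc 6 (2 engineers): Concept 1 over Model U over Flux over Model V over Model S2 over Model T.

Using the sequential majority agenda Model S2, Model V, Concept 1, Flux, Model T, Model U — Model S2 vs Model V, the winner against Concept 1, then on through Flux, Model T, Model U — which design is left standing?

Round 1: Model S2 vs Model V — 2–11, Model V advances.
Round 2: Model V vs Concept 1 — 6–7, Concept 1 advances.
Round 3: Concept 1 vs Flux — 8–5, Concept 1 advances.
Round 4: Concept 1 vs Model T — 10–3, Concept 1 advances.
Round 5: Concept 1 vs Model U — 10–3, Concept 1 advances.
The agenda winner is Concept 1.

Concept 1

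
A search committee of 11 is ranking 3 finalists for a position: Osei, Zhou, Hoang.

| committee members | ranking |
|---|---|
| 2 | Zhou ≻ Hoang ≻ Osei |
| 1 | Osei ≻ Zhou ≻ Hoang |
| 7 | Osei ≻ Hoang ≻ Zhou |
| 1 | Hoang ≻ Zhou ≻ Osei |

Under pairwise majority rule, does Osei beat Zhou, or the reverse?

Osei

Ballots ranking Osei above Zhou: 1 + 7 = 8.
Ballots ranking Zhou above Osei: 11 − 8 = 3.
Osei wins the head-to-head 8–3.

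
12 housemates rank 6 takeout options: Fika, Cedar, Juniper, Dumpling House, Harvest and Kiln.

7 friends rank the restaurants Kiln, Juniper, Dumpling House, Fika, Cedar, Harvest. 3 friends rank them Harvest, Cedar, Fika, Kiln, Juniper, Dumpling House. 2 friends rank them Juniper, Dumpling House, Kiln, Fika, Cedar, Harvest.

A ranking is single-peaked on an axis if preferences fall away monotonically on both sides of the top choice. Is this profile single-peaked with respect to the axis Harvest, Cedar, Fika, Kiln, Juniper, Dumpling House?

Axis positions: Harvest=1, Cedar=2, Fika=3, Kiln=4, Juniper=5, Dumpling House=6.
Cluster 1 (peak Kiln at position 4): ranking walks positions 4-5-6-3-2-1, expanding outward from the peak — single-peaked.
Cluster 2 (peak Harvest at position 1): ranking walks positions 1-2-3-4-5-6, expanding outward from the peak — single-peaked.
Cluster 3 (peak Juniper at position 5): ranking walks positions 5-6-4-3-2-1, expanding outward from the peak — single-peaked.
Every ranking is single-peaked on this axis.

yes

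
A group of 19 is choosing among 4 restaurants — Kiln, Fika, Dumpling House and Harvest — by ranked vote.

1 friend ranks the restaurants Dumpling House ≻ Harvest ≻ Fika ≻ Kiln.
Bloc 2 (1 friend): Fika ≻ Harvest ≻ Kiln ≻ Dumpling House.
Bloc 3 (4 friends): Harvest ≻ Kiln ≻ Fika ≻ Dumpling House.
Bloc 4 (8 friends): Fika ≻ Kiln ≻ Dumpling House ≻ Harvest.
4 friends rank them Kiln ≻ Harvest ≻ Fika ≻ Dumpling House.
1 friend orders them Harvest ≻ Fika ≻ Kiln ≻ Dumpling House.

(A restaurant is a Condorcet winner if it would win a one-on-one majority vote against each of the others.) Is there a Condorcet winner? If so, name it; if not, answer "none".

Check each pair by majority over 19 ballots:
Kiln–Fika: Fika 11–8.
Kiln–Dumpling House: Kiln 18–1.
Kiln vs Harvest: Kiln wins 12–7.
Fika vs Dumpling House: Fika wins 18–1.
Fika vs Harvest: Harvest, 10–9.
Dumpling House vs Harvest: Harvest wins 10–9.
Each restaurant drops at least one matchup (Kiln loses to Fika; Fika loses to Harvest; Dumpling House loses to Kiln; Harvest loses to Kiln); the cycle Kiln beats Harvest beats Fika beats Kiln rules out a Condorcet winner.

none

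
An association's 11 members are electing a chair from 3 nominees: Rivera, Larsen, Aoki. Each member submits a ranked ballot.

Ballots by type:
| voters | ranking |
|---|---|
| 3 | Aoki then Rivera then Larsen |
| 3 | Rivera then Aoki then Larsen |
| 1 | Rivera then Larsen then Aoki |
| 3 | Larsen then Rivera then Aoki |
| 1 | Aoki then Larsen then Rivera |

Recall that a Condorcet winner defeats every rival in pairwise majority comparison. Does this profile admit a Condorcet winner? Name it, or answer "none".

Rivera

Pairwise majorities:
Rivera vs Larsen: Rivera, 7–4.
Rivera vs Aoki: Rivera wins 7–4.
Larsen–Aoki: Aoki 7–4.
Rivera defeats every rival head-to-head and is the Condorcet winner.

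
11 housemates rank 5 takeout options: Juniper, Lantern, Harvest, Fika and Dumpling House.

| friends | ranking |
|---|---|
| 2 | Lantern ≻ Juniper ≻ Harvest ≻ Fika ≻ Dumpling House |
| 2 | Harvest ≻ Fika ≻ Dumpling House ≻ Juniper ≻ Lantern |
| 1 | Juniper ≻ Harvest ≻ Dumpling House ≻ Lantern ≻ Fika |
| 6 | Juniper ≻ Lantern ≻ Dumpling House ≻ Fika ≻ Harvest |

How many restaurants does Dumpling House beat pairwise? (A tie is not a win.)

2

Dumpling House against each rival (11 friends):
Dumpling House vs Juniper: Juniper, 9–2.
Dumpling House vs Lantern: Dumpling House is ranked higher on 2+1 = 3 ballots, Lantern on 8. Lantern wins 8–3.
Dumpling House vs Harvest: 6 for Dumpling House, 5 for Harvest — Dumpling House by 6–5.
Dumpling House–Fika: Dumpling House 7–4.
Dumpling House beats Harvest, Fika; loses to Juniper, Lantern — 2 pairwise wins.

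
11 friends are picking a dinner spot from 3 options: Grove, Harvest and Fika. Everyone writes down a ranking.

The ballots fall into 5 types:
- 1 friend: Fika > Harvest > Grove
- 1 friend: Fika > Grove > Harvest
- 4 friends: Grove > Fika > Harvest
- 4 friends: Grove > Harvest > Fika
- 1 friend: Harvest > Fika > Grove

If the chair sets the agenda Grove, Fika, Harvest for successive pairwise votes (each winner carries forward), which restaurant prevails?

Grove

Round 1: Grove vs Fika — 8–3, Grove advances.
Round 2: Grove vs Harvest — 9–2, Grove advances.
The agenda winner is Grove.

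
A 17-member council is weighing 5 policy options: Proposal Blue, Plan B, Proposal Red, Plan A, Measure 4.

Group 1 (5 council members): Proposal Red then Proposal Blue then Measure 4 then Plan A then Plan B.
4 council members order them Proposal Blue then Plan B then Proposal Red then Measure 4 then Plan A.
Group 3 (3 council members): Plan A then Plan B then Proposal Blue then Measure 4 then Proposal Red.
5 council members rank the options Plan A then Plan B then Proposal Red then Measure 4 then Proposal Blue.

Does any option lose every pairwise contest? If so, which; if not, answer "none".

Head-to-head results (17 council members):
Proposal Blue–Plan B: Proposal Blue 9–8.
Proposal Blue vs Proposal Red: 7 to 10, Proposal Red.
Proposal Blue vs Plan A: Proposal Blue, 9–8.
Proposal Blue vs Measure 4: Proposal Blue, 12–5.
Plan B vs Proposal Red: Plan B wins 12–5.
Plan B vs Plan A: Plan A, 13–4.
Plan B vs Measure 4: Plan B wins 12–5.
Proposal Red vs Plan A: Proposal Red preferred on 5+4 = 9 ballots; Proposal Red wins 9–8.
Proposal Red vs Measure 4: Proposal Red, 14–3.
Plan A vs Measure 4: Plan A preferred on 3+5 = 8 ballots; Measure 4 wins 9–8.
Each option has at least one pairwise win (Proposal Blue beats Plan B; Plan B beats Proposal Red; Proposal Red beats Proposal Blue; Plan A beats Plan B; Measure 4 beats Plan A) — no Condorcet loser.

none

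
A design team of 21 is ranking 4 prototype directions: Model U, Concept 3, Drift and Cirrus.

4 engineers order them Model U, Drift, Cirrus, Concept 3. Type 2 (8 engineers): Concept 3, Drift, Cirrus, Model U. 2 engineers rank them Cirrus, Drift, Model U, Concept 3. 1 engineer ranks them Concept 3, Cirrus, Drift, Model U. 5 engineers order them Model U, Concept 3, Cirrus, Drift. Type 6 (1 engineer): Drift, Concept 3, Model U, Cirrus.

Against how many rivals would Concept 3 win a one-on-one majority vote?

Concept 3 against each rival (21 engineers):
Concept 3 vs Model U: 10 to 11, Model U.
Concept 3 vs Drift: 8+1+5 = 14 for Concept 3, 7 for Drift — Concept 3 by 14–7.
Concept 3 vs Cirrus: Concept 3, 15–6.
Concept 3 beats Drift, Cirrus; loses to Model U — 2 pairwise wins.

2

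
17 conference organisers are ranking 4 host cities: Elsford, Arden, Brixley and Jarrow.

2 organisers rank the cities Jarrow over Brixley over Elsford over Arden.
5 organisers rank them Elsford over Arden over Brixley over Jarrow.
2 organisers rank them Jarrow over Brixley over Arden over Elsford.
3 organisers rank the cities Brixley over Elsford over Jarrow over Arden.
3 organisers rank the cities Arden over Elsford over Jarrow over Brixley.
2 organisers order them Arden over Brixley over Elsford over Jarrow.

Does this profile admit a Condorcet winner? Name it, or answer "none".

Check each pair by majority over 17 ballots:
Elsford vs Arden: Elsford is ranked higher on 2+5+3 = 10 ballots, Arden on 7. Elsford wins 10–7.
Elsford vs Brixley: 8 to 9, Brixley.
Elsford vs Jarrow: 5+3+3+2 = 13 for Elsford, 4 for Jarrow — Elsford by 13–4.
Arden vs Brixley: 10 to 7, Arden.
Arden vs Jarrow: Arden is ranked higher on 5+3+2 = 10 ballots, Jarrow on 7. Arden wins 10–7.
Brixley vs Jarrow: Brixley is ranked higher on 5+3+2 = 10 ballots, Jarrow on 7. Brixley wins 10–7.
Every city loses at least once (Elsford loses to Brixley; Arden loses to Elsford; Brixley loses to Arden; Jarrow loses to Elsford). The majority relation contains the cycle Elsford > Arden > Brixley > Elsford, so there is no Condorcet winner.

none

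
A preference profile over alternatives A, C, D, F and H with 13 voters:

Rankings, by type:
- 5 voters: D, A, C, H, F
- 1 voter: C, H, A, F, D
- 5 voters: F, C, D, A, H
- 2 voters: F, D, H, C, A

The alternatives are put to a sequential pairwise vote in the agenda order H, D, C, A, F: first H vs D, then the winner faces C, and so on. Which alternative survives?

F

Round 1: H vs D — 1–12, D advances.
Round 2: D vs C — 7–6, D advances.
Round 3: D vs A — 12–1, D advances.
Round 4: D vs F — 5–8, F advances.
The agenda winner is F.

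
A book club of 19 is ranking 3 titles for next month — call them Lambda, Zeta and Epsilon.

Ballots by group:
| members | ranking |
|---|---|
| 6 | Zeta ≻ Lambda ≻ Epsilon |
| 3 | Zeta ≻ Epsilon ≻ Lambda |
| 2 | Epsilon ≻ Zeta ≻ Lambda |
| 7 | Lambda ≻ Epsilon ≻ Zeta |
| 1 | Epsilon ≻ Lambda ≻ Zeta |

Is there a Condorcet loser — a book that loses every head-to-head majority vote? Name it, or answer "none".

none

Head-to-head results (19 members):
Lambda vs Zeta: Zeta wins 11–8.
Lambda vs Epsilon: 6+7 = 13 for Lambda, 6 for Epsilon — Lambda by 13–6.
Zeta vs Epsilon: Zeta is ranked higher on 6+3 = 9 ballots, Epsilon on 10. Epsilon wins 10–9.
Every book wins at least one matchup (Lambda beats Epsilon; Zeta beats Lambda; Epsilon beats Zeta), so there is no Condorcet loser.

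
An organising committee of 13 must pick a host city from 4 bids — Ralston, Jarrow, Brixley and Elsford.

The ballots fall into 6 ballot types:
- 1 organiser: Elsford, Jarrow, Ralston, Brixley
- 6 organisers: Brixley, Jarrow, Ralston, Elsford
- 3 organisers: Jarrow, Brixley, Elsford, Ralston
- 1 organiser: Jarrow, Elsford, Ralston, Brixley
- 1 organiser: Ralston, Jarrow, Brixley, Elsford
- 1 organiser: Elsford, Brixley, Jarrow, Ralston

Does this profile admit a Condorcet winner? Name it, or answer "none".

Pairwise majorities:
Ralston vs Jarrow: Jarrow, 12–1.
Ralston vs Brixley: Brixley, 10–3.
Ralston vs Elsford: Ralston wins 7–6.
Jarrow–Brixley: Brixley 7–6.
Jarrow vs Elsford: Jarrow wins 11–2.
Brixley vs Elsford: Brixley wins 10–3.
Brixley beats each of Ralston, Jarrow, Elsford — Brixley is the Condorcet winner.

Brixley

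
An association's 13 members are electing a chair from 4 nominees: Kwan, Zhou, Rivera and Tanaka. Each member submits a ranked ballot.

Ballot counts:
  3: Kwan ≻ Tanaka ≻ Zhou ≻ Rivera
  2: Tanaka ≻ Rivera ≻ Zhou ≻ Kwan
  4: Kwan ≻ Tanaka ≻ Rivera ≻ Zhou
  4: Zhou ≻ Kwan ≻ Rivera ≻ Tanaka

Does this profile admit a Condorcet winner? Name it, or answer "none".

Pairwise majorities:
Kwan vs Zhou: Kwan, 7–6.
Kwan vs Rivera: Kwan, 11–2.
Kwan vs Tanaka: Kwan, 11–2.
Zhou vs Rivera: Zhou, 7–6.
Zhou–Tanaka: Tanaka 9–4.
Rivera vs Tanaka: Tanaka, 9–4.
Kwan defeats every rival head-to-head and is the Condorcet winner.

Kwan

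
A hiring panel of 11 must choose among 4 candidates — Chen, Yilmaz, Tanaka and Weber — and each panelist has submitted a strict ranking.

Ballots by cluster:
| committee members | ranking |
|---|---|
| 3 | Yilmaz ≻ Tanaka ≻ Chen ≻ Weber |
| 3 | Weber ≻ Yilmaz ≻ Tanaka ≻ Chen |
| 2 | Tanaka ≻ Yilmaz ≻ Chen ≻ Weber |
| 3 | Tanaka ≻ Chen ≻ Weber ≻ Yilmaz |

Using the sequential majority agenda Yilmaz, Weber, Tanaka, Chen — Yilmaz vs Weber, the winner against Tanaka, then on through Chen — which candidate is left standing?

Round 1: Yilmaz vs Weber — 5–6, Weber advances.
Round 2: Weber vs Tanaka — 3–8, Tanaka advances.
Round 3: Tanaka vs Chen — 11–0, Tanaka advances.
Tanaka survives the agenda.

Tanaka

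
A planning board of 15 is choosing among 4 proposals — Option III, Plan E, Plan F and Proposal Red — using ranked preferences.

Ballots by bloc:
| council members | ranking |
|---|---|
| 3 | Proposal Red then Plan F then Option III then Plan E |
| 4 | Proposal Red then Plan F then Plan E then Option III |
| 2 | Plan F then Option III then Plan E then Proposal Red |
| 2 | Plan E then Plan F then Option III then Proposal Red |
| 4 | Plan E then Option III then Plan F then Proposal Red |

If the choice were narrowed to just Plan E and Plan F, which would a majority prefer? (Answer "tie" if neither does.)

Ballots ranking Plan E above Plan F: 2 + 4 = 6.
Ballots ranking Plan F above Plan E: 15 − 6 = 9.
Plan F wins the head-to-head 9–6.

Plan F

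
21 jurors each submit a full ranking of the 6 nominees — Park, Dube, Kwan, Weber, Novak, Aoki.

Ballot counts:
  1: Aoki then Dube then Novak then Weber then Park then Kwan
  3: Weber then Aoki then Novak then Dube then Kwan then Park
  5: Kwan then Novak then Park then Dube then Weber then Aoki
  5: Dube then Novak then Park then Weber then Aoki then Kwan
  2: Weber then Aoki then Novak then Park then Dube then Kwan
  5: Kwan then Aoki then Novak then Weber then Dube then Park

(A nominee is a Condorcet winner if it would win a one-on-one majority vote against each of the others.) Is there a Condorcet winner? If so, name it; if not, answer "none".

none

Head-to-head results (21 jurors):
Park vs Dube: 5+2 = 7 for Park, 14 for Dube — Dube by 14–7.
Park vs Kwan: Park preferred on 1+5+2 = 8 ballots; Kwan wins 13–8.
Park vs Weber: 10 to 11, Weber.
Park vs Novak: Park is ranked higher on 0 ballots, Novak on 21. Novak wins 21–0.
Park vs Aoki: 10 to 11, Aoki.
Dube vs Kwan: 11 to 10, Dube.
Dube vs Weber: Dube preferred on 1+5+5 = 11 ballots; Dube wins 11–10.
Dube vs Novak: 1+5 = 6 for Dube, 15 for Novak — Novak by 15–6.
Dube vs Aoki: Dube preferred on 5+5 = 10 ballots; Aoki wins 11–10.
Kwan vs Weber: Kwan preferred on 5+5 = 10 ballots; Weber wins 11–10.
Kwan vs Novak: 10 to 11, Novak.
Kwan vs Aoki: 5+5 = 10 for Kwan, 11 for Aoki — Aoki by 11–10.
Weber vs Novak: 5 to 16, Novak.
Weber vs Aoki: 15 to 6, Weber.
Novak vs Aoki: 5+5 = 10 for Novak, 11 for Aoki — Aoki by 11–10.
No nominee is unbeaten: Park loses to Dube; Dube loses to Novak; Kwan loses to Dube; Weber loses to Dube; Novak loses to Aoki; Aoki loses to Weber. In particular Dube beats Weber beats Aoki beats Dube is a majority cycle — no Condorcet winner exists.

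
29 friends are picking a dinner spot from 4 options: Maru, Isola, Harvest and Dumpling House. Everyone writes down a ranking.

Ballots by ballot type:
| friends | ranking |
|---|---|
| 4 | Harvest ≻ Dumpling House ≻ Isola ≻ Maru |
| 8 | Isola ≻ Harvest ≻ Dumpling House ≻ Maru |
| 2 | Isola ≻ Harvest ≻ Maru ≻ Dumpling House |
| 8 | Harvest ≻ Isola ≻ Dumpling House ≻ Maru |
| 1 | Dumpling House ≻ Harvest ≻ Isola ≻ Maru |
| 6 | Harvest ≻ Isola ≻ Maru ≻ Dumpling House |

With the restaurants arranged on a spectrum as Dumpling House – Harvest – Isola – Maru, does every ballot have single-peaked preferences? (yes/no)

yes

Axis positions: Dumpling House=1, Harvest=2, Isola=3, Maru=4.
Ballot type 1 (peak Harvest at position 2): ranking walks positions 2-1-3-4, expanding outward from the peak — single-peaked.
Ballot type 2 (peak Isola at position 3): ranking walks positions 3-2-1-4, expanding outward from the peak — single-peaked.
Ballot type 3 (peak Isola at position 3): ranking walks positions 3-2-4-1, expanding outward from the peak — single-peaked.
Ballot type 4 (peak Harvest at position 2): ranking walks positions 2-3-1-4, expanding outward from the peak — single-peaked.
Ballot type 5 (peak Dumpling House at position 1): ranking walks positions 1-2-3-4, expanding outward from the peak — single-peaked.
Ballot type 6 (peak Harvest at position 2): ranking walks positions 2-3-4-1, expanding outward from the peak — single-peaked.
Every ranking is single-peaked on this axis.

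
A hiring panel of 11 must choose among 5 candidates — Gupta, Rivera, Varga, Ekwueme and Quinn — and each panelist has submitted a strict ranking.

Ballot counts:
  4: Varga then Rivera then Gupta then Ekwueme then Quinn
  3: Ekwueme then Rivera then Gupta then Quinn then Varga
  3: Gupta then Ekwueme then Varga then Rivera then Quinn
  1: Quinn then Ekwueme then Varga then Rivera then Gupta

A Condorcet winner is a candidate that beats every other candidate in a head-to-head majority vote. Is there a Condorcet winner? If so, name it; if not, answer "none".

none

Check each pair by majority over 11 ballots:
Gupta vs Rivera: 3 for Gupta, 8 for Rivera — Rivera by 8–3.
Gupta vs Varga: Gupta, 6–5.
Gupta vs Ekwueme: Gupta wins 7–4.
Gupta vs Quinn: Gupta, 10–1.
Rivera vs Varga: Varga wins 8–3.
Rivera vs Ekwueme: Ekwueme, 7–4.
Rivera vs Quinn: Rivera wins 10–1.
Varga vs Ekwueme: Varga is ranked higher on 4 ballots, Ekwueme on 7. Ekwueme wins 7–4.
Varga vs Quinn: Varga, 7–4.
Ekwueme vs Quinn: 10 to 1, Ekwueme.
No candidate is unbeaten: Gupta loses to Rivera; Rivera loses to Varga; Varga loses to Gupta; Ekwueme loses to Gupta; Quinn loses to Gupta. In particular Gupta > Varga > Rivera > Gupta is a majority cycle — no Condorcet winner exists.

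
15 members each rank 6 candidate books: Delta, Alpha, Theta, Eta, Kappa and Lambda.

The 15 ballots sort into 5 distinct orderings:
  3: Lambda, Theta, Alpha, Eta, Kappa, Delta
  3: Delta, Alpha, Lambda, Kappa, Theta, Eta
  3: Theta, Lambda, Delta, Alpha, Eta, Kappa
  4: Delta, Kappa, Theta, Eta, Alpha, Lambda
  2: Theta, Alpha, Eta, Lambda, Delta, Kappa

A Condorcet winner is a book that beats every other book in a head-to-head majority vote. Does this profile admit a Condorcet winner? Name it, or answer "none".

Theta

Head-to-head results (15 members):
Delta vs Alpha: Delta wins 10–5.
Delta–Theta: Theta 8–7.
Delta–Eta: Delta 10–5.
Delta vs Kappa: Delta wins 12–3.
Delta–Lambda: Lambda 8–7.
Alpha vs Theta: Theta wins 12–3.
Alpha–Eta: Alpha 11–4.
Alpha vs Kappa: Alpha, 11–4.
Alpha–Lambda: Alpha 9–6.
Theta vs Eta: Theta wins 15–0.
Theta vs Kappa: Theta wins 8–7.
Theta vs Lambda: Theta, 9–6.
Eta vs Kappa: Eta wins 8–7.
Eta–Lambda: Lambda 9–6.
Kappa vs Lambda: Lambda, 11–4.
Theta wins every pairwise contest, so Theta is the Condorcet winner.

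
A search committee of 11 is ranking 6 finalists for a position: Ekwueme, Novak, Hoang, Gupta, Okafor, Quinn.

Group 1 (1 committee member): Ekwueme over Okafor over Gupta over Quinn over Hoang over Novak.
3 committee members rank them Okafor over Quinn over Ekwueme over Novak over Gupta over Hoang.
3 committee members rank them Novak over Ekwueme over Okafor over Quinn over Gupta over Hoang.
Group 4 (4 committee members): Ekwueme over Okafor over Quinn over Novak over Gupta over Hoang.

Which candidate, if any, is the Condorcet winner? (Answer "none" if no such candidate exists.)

Pairwise majorities:
Ekwueme vs Novak: Ekwueme preferred on 1+3+4 = 8 ballots; Ekwueme wins 8–3.
Ekwueme vs Hoang: 11 to 0, Ekwueme.
Ekwueme vs Gupta: 11 to 0, Ekwueme.
Ekwueme vs Okafor: 8 to 3, Ekwueme.
Ekwueme vs Quinn: 1+3+4 = 8 for Ekwueme, 3 for Quinn — Ekwueme by 8–3.
Novak vs Hoang: Novak is ranked higher on 3+3+4 = 10 ballots, Hoang on 1. Novak wins 10–1.
Novak vs Gupta: 10 to 1, Novak.
Novak vs Okafor: 3 to 8, Okafor.
Novak vs Quinn: 3 for Novak, 8 for Quinn — Quinn by 8–3.
Hoang vs Gupta: Hoang preferred on 0 ballots; Gupta wins 11–0.
Hoang vs Okafor: Hoang preferred on 0 ballots; Okafor wins 11–0.
Hoang vs Quinn: 0 for Hoang, 11 for Quinn — Quinn by 11–0.
Gupta vs Okafor: 0 to 11, Okafor.
Gupta vs Quinn: Gupta preferred on 1 ballot; Quinn wins 10–1.
Okafor vs Quinn: 1+3+3+4 = 11 for Okafor, 0 for Quinn — Okafor by 11–0.
Ekwueme defeats every rival head-to-head and is the Condorcet winner.

Ekwueme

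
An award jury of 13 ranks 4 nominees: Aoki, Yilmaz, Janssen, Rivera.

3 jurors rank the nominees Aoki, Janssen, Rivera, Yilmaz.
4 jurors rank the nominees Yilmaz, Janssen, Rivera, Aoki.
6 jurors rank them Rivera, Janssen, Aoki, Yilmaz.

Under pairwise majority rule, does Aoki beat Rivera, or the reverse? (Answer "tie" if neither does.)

Rivera

Ballots ranking Aoki above Rivera: 3.
Ballots ranking Rivera above Aoki: 13 − 3 = 10.
Rivera wins the head-to-head 10–3.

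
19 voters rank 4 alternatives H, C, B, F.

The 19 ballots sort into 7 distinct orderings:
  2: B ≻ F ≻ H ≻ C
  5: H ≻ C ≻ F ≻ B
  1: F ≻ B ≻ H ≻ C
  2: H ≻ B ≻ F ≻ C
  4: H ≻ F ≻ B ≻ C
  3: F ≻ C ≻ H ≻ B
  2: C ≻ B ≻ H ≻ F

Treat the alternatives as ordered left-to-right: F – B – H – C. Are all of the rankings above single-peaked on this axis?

no

Axis positions: F=1, B=2, H=3, C=4.
Group 1 (peak B at position 2): ranking walks positions 2-1-3-4, expanding outward from the peak — single-peaked.
Group 2: ranking walks positions 3-4-1-2; F is ranked above B even though B lies between F and the peak H on the axis — preferences dip and rise again. Not single-peaked.
Group 3 (peak F at position 1): ranking walks positions 1-2-3-4, expanding outward from the peak — single-peaked.
Group 4 (peak H at position 3): ranking walks positions 3-2-1-4, expanding outward from the peak — single-peaked.
Group 5: ranking walks positions 3-1-2-4; F is ranked above B even though B lies between F and the peak H on the axis — preferences dip and rise again. Not single-peaked.
Group 6: ranking walks positions 1-4-3-2; C is ranked above B even though B lies between C and the peak F on the axis — preferences dip and rise again. Not single-peaked.
Group 7: ranking walks positions 4-2-3-1; B is ranked above H even though H lies between B and the peak C on the axis — preferences dip and rise again. Not single-peaked.
Group 2 violates single-peakedness, so the profile is not single-peaked on this axis.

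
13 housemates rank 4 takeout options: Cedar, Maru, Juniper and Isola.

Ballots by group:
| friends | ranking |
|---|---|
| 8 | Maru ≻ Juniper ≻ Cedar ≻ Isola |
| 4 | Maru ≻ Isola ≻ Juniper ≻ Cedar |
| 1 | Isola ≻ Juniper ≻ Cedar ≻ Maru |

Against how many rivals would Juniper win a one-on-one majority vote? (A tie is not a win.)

Juniper against each rival (13 friends):
Juniper vs Cedar: Juniper is ranked higher on 8+4+1 = 13 ballots, Cedar on 0. Juniper wins 13–0.
Juniper vs Maru: 1 to 12, Maru.
Juniper vs Isola: Juniper is ranked higher on 8 ballots, Isola on 5. Juniper wins 8–5.
Juniper beats Cedar, Isola; loses to Maru — 2 pairwise wins.

2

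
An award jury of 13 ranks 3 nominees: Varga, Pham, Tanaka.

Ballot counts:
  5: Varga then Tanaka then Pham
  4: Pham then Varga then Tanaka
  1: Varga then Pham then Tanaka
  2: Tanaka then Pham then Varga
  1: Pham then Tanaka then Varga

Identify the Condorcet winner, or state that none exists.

none

Head-to-head results (13 jurors):
Varga vs Pham: 6 to 7, Pham.
Varga vs Tanaka: Varga is ranked higher on 5+4+1 = 10 ballots, Tanaka on 3. Varga wins 10–3.
Pham vs Tanaka: 4+1+1 = 6 for Pham, 7 for Tanaka — Tanaka by 7–6.
Every nominee loses at least once (Varga loses to Pham; Pham loses to Tanaka; Tanaka loses to Varga). The majority relation contains the cycle Varga → Tanaka → Pham → Varga, so there is no Condorcet winner.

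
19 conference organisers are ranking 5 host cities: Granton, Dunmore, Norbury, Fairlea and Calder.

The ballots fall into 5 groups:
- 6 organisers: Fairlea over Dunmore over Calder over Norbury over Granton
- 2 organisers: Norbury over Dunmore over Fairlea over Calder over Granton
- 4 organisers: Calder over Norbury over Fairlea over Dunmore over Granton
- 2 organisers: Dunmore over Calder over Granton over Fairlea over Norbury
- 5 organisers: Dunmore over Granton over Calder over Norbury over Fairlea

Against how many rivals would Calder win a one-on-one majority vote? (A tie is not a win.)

3

Calder against each rival (19 organisers):
Calder–Granton: Calder 14–5.
Calder vs Dunmore: Dunmore wins 15–4.
Calder vs Norbury: Calder preferred on 6+4+2+5 = 17 ballots; Calder wins 17–2.
Calder vs Fairlea: 4+2+5 = 11 for Calder, 8 for Fairlea — Calder by 11–8.
Calder beats Granton, Norbury, Fairlea; loses to Dunmore — 3 pairwise wins.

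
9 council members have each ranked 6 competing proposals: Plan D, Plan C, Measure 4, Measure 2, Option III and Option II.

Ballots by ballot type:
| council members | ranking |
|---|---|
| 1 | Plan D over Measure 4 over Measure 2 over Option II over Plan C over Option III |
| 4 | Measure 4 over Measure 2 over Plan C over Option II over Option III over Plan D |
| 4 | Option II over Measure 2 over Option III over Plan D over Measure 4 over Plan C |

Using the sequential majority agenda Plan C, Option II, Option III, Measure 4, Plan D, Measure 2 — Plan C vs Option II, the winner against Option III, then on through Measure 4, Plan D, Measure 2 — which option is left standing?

Measure 2

Round 1: Plan C vs Option II — 4–5, Option II advances.
Round 2: Option II vs Option III — 9–0, Option II advances.
Round 3: Option II vs Measure 4 — 4–5, Measure 4 advances.
Round 4: Measure 4 vs Plan D — 4–5, Plan D advances.
Round 5: Plan D vs Measure 2 — 1–8, Measure 2 advances.
The agenda winner is Measure 2.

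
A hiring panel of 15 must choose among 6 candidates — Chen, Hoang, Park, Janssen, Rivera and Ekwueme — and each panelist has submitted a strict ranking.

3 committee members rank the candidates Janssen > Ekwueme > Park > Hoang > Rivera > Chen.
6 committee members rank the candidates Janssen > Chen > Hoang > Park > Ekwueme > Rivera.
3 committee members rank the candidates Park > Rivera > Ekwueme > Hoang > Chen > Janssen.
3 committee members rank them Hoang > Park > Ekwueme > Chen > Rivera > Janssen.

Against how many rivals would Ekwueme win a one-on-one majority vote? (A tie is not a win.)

Ekwueme against each rival (15 committee members):
Ekwueme vs Chen: 9 to 6, Ekwueme.
Ekwueme vs Hoang: 3+3 = 6 for Ekwueme, 9 for Hoang — Hoang by 9–6.
Ekwueme vs Park: 3 to 12, Park.
Ekwueme–Janssen: Janssen 9–6.
Ekwueme vs Rivera: Ekwueme preferred on 3+6+3 = 12 ballots; Ekwueme wins 12–3.
Ekwueme beats Chen, Rivera; loses to Hoang, Park, Janssen — 2 pairwise wins.

2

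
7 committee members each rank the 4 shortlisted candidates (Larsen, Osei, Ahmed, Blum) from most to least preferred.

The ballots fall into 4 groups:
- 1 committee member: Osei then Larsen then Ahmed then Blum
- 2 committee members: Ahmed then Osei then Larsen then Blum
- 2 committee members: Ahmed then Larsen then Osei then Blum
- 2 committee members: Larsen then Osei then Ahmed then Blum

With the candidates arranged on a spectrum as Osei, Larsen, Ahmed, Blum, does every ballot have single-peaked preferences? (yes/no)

no

Axis positions: Osei=1, Larsen=2, Ahmed=3, Blum=4.
Group 1 (peak Osei at position 1): ranking walks positions 1-2-3-4, expanding outward from the peak — single-peaked.
Group 2: ranking walks positions 3-1-2-4; Osei is ranked above Larsen even though Larsen lies between Osei and the peak Ahmed on the axis — preferences dip and rise again. Not single-peaked.
Group 3 (peak Ahmed at position 3): ranking walks positions 3-2-1-4, expanding outward from the peak — single-peaked.
Group 4 (peak Larsen at position 2): ranking walks positions 2-1-3-4, expanding outward from the peak — single-peaked.
Group 2 violates single-peakedness, so the profile is not single-peaked on this axis.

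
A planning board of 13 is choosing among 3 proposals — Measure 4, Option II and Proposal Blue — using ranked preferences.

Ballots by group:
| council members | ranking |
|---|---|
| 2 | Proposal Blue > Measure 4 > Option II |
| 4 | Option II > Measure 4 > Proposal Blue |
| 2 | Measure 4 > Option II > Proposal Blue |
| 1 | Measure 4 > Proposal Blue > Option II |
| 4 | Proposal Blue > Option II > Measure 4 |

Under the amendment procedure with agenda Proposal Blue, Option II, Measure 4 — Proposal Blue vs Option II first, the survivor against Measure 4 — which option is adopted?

Round 1: Proposal Blue vs Option II — 7–6, Proposal Blue advances.
Round 2: Proposal Blue vs Measure 4 — 6–7, Measure 4 advances.
The agenda winner is Measure 4.

Measure 4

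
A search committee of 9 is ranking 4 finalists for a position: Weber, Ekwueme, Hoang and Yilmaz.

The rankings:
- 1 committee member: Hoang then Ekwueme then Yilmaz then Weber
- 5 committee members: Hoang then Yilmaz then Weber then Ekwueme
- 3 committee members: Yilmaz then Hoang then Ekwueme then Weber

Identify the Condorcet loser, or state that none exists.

Pairwise majorities:
Weber vs Ekwueme: Weber wins 5–4.
Weber–Hoang: Hoang 9–0.
Weber vs Yilmaz: 0 for Weber, 9 for Yilmaz — Yilmaz by 9–0.
Ekwueme vs Hoang: Hoang, 9–0.
Ekwueme–Yilmaz: Yilmaz 8–1.
Hoang–Yilmaz: Hoang 6–3.
Only Ekwueme has no wins; Ekwueme is the Condorcet loser.

Ekwueme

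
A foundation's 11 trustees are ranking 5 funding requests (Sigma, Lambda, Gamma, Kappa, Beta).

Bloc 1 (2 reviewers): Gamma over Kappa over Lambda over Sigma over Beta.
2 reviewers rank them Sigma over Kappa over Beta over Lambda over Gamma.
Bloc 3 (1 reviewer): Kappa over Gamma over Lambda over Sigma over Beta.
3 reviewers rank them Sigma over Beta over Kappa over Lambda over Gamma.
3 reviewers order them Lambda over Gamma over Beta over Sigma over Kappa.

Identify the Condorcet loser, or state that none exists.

Pairwise majorities:
Sigma vs Lambda: Lambda, 6–5.
Sigma–Gamma: Gamma 6–5.
Sigma vs Kappa: Sigma, 8–3.
Sigma vs Beta: Sigma is ranked higher on 2+2+1+3 = 8 ballots, Beta on 3. Sigma wins 8–3.
Lambda vs Gamma: Lambda wins 8–3.
Lambda vs Kappa: Lambda preferred on 3 ballots; Kappa wins 8–3.
Lambda vs Beta: Lambda, 6–5.
Gamma vs Kappa: 5 to 6, Kappa.
Gamma vs Beta: Gamma is ranked higher on 2+1+3 = 6 ballots, Beta on 5. Gamma wins 6–5.
Kappa vs Beta: Beta, 6–5.
Every project wins at least one matchup (Sigma beats Kappa; Lambda beats Sigma; Gamma beats Sigma; Kappa beats Lambda; Beta beats Kappa), so there is no Condorcet loser.

none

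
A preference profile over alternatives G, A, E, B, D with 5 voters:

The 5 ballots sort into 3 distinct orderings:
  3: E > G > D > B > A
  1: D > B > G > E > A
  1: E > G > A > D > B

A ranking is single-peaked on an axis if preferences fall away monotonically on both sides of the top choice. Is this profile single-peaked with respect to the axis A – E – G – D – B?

Axis positions: A=1, E=2, G=3, D=4, B=5.
Type 1 (peak E at position 2): ranking walks positions 2-3-4-5-1, expanding outward from the peak — single-peaked.
Type 2 (peak D at position 4): ranking walks positions 4-5-3-2-1, expanding outward from the peak — single-peaked.
Type 3 (peak E at position 2): ranking walks positions 2-3-1-4-5, expanding outward from the peak — single-peaked.
Every ranking is single-peaked on this axis.

yes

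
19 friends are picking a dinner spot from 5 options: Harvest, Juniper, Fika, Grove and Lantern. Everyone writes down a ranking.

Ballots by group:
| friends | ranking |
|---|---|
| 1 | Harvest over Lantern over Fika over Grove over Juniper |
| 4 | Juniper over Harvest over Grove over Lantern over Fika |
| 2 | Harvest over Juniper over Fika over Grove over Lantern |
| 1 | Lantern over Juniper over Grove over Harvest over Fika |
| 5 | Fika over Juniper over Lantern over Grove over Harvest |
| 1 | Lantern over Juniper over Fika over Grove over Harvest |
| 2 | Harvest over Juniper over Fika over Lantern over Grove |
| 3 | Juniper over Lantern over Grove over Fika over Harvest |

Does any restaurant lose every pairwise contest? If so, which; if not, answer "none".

Head-to-head results (19 friends):
Harvest vs Juniper: Juniper, 14–5.
Harvest–Fika: Harvest 10–9.
Harvest vs Grove: Grove, 10–9.
Harvest vs Lantern: Harvest preferred on 1+4+2+2 = 9 ballots; Lantern wins 10–9.
Juniper–Fika: Juniper 13–6.
Juniper vs Grove: 18 to 1, Juniper.
Juniper vs Lantern: Juniper preferred on 4+2+5+2+3 = 16 ballots; Juniper wins 16–3.
Fika–Grove: Fika 11–8.
Fika vs Lantern: Lantern, 10–9.
Grove vs Lantern: Grove preferred on 4+2 = 6 ballots; Lantern wins 13–6.
Every restaurant wins at least one matchup (Harvest beats Fika; Juniper beats Harvest; Fika beats Grove; Grove beats Harvest; Lantern beats Harvest), so there is no Condorcet loser.

none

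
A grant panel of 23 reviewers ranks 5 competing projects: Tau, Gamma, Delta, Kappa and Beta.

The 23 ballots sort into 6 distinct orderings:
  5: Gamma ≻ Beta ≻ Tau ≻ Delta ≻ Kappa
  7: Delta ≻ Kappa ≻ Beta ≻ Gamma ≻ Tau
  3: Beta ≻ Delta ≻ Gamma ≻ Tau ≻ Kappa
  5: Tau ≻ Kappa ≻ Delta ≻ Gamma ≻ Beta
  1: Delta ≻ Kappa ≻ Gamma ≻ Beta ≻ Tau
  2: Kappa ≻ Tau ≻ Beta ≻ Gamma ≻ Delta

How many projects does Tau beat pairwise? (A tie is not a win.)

2

Tau against each rival (23 reviewers):
Tau–Gamma: Gamma 16–7.
Tau vs Delta: Tau wins 12–11.
Tau vs Kappa: Tau wins 13–10.
Tau vs Beta: Beta wins 16–7.
Tau beats Delta, Kappa; loses to Gamma, Beta — 2 pairwise wins.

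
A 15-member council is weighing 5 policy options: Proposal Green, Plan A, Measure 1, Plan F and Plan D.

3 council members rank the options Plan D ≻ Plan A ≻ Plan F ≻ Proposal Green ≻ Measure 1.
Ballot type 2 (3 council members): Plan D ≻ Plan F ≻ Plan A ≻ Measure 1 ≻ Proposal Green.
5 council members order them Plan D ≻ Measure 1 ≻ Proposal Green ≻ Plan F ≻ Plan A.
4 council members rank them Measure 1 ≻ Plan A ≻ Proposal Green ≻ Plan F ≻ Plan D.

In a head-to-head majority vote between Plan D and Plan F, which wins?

Plan D

Ballots ranking Plan D above Plan F: 3 + 3 + 5 = 11.
Ballots ranking Plan F above Plan D: 15 − 11 = 4.
Plan D wins the head-to-head 11–4.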